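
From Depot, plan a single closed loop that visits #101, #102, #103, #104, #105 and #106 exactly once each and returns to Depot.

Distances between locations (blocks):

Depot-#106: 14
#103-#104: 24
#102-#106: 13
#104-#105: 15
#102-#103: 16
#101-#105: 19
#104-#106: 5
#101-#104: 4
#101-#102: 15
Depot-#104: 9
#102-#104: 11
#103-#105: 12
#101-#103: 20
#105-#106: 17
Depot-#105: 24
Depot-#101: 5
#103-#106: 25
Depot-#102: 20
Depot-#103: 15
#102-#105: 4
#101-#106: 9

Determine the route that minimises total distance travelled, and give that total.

With 6 stops there are 6!/2 = 360 distinct round trips (a route and its reverse cost the same).
Depot→#101→#102→#103→#104→#105→#106→Depot: 5+15+16+24+15+17+14 = 106
Depot→#101→#102→#103→#104→#106→#105→Depot: 5+15+16+24+5+17+24 = 106
Depot→#101→#102→#103→#105→#104→#106→Depot: 5+15+16+12+15+5+14 = 82
Depot→#101→#102→#103→#105→#106→#104→Depot: 5+15+16+12+17+5+9 = 79
Depot→#101→#102→#103→#106→#104→#105→Depot: 5+15+16+25+5+15+24 = 105
Depot→#101→#102→#103→#106→#105→#104→Depot: 5+15+16+25+17+15+9 = 102
Depot→#101→#102→#104→#103→#105→#106→Depot: 5+15+11+24+12+17+14 = 98
Depot→#101→#102→#104→#103→#106→#105→Depot: 5+15+11+24+25+17+24 = 121
… (352 more)
Depot→#101→#104→#106→#102→#105→#103→Depot: 5+4+5+13+4+12+15 = 58  ← best
The minimum is 58.
One optimal route: Depot → #101 → #104 → #106 → #102 → #105 → #103 → Depot (or its reverse).

Minimum total distance: 58 blocks.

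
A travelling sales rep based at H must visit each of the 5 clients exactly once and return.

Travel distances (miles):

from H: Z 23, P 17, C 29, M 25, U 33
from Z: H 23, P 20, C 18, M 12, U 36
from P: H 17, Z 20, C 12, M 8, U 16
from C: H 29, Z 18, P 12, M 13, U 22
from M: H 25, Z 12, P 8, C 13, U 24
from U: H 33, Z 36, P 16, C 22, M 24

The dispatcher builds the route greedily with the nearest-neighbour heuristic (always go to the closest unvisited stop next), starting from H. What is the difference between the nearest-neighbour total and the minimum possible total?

H: P=17, Z=23, M=25, C=29, U=33 ⇒ P
P: M=8, C=12, U=16, Z=20 ⇒ M
M: Z=12, C=13, U=24 ⇒ Z
Z: C=18, U=36 ⇒ C
C: U=22 ⇒ U
NN route H → P → M → Z → C → U → H costs 110.
Optimal: H → Z → M → C → U → P → H costs 103 (by enumerating all 60 distinct tours).
Excess = 110 − 103 = 7.

The nearest-neighbour route is 7 miles longer than optimal.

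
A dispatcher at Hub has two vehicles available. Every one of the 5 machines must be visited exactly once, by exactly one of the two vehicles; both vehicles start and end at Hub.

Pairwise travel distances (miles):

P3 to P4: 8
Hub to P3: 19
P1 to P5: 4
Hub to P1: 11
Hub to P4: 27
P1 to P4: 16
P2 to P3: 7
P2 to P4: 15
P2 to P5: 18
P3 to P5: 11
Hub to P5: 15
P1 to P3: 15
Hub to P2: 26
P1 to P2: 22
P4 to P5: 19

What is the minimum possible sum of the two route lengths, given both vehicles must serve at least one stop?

Check every non-empty split of the stops between the two vehicles; for each half take its own optimal tour:
  {P1} + {P2, P3, P4, P5}: 22 + 75 = 97
  {P2} + {P1, P3, P4, P5}: 52 + 61 = 113
  {P1, P2} + {P3, P4, P5}: 59 + 61 = 120
  {P3} + {P1, P2, P4, P5}: 38 + 75 = 113
  {P1, P3} + {P2, P4, P5}: 45 + 75 = 120
  {P2, P3} + {P1, P4, P5}: 52 + 61 = 113
  … (15 splits in total)
Best: vehicle 1 Hub → P1 → Hub = 22; vehicle 2 Hub → P2 → P3 → P4 → P5 → Hub = 75; combined 97.

Minimum combined distance: 97 miles.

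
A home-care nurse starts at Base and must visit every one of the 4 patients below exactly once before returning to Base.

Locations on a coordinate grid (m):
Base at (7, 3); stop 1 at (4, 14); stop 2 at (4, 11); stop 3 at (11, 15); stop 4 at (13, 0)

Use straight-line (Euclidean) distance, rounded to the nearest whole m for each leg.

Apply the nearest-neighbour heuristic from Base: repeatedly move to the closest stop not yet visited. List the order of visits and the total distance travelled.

44 m along Base → stop 4 → stop 2 → stop 1 → stop 3 → Base.

Base → [stop 4:7 / stop 2:9 / stop 1:11 / stop 3:13] → stop 4 (7)
stop 4 → [stop 2:14 / stop 3:15 / stop 1:17] → stop 2 (14)
stop 2 → [stop 1:3 / stop 3:8] → stop 1 (3)
stop 1 → [stop 3:7] → stop 3 (7)
Return stop 3→Base: 13.
Total = 7 + 14 + 3 + 7 + 13 = 44.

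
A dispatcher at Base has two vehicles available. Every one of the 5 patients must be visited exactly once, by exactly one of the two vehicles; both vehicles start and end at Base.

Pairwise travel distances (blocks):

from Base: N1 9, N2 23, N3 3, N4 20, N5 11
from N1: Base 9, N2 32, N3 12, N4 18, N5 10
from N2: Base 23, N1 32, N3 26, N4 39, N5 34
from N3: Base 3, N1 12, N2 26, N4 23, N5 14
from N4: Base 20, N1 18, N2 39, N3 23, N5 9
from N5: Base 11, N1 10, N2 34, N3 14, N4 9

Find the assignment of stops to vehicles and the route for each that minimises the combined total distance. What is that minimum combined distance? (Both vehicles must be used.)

There are 2^4 − 1 = 15 ways to divide the 5 stops into two non-empty groups. For each, the best each vehicle can do is its own shortest tour through its group:
  {N1} + {N2, N3, N4, N5}: 18 + 88 = 106
  {N2} + {N1, N3, N4, N5}: 46 + 53 = 99
  {N1, N2} + {N3, N4, N5}: 64 + 46 = 110
  {N3} + {N1, N2, N4, N5}: 6 + 90 = 96
  {N1, N3} + {N2, N4, N5}: 24 + 82 = 106
  {N2, N3} + {N1, N4, N5}: 52 + 47 = 99
  … (15 splits in total)
Best: vehicle 1 Base → N3 → Base = 6; vehicle 2 Base → N1 → N5 → N4 → N2 → Base = 90; combined 96.

96 blocks — the smallest possible combined total.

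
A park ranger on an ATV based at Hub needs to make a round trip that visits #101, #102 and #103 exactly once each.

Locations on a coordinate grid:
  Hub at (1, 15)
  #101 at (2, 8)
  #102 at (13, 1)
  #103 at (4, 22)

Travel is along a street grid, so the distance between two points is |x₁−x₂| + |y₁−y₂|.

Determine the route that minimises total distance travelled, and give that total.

There are 3 distinct closed tours to check (reversals are equivalent).
Hub → #101 → #102 → #103 → Hub: 8+18+30+10 = 66
Hub → #101 → #103 → #102 → Hub: 8+16+30+26 = 80
Hub → #102 → #101 → #103 → Hub: 26+18+16+10 = 70
The minimum is 66.
One optimal route: Hub → #101 → #102 → #103 → Hub (or its reverse).

Minimum total distance: 66.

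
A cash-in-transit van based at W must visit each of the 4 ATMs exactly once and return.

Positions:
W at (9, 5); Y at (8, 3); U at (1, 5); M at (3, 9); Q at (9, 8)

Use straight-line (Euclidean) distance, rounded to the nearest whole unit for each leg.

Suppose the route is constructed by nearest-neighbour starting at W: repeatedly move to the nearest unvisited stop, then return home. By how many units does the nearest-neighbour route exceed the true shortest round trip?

Excess over optimum: 3.

W: Y=2, Q=3, M=7, U=8 ⇒ Y
Y: Q=5, U=7, M=8 ⇒ Q
Q: M=6, U=9 ⇒ M
M: U=4 ⇒ U
NN route W → Y → Q → M → U → W costs 25.
Optimal: W → Y → U → M → Q → W costs 22 (by enumerating all 12 distinct tours).
Excess = 25 − 22 = 3.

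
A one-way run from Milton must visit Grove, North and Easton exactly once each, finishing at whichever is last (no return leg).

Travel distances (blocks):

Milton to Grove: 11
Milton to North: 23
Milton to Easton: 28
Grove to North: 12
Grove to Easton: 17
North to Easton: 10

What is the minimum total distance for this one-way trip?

There are 3! = 6 possible orderings.
Milton→Grove→North→Easton: 11+12+10 = 33
Milton→Grove→Easton→North: 11+17+10 = 38
Milton→North→Grove→Easton: 23+12+17 = 52
Milton→North→Easton→Grove: 23+10+17 = 50
Milton→Easton→Grove→North: 28+17+12 = 57
Milton→Easton→North→Grove: 28+10+12 = 50
The minimum is 33.
One shortest path: Milton → Grove → North → Easton.

33 blocks — the minimum one-way total.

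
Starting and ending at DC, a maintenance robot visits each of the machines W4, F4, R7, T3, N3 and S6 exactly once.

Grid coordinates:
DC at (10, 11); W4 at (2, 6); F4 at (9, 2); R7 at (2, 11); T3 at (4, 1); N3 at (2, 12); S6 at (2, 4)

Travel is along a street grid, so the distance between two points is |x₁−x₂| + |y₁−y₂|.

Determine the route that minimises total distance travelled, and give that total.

With 6 stops there are 6!/2 = 360 distinct round trips (a route and its reverse cost the same).
DC - W4 - F4 - R7 - T3 - N3 - S6 - DC: 13+11+16+12+13+8+15 = 88
DC - W4 - F4 - R7 - T3 - S6 - N3 - DC: 13+11+16+12+5+8+9 = 74
DC - W4 - F4 - R7 - N3 - T3 - S6 - DC: 13+11+16+1+13+5+15 = 74
DC - W4 - F4 - R7 - N3 - S6 - T3 - DC: 13+11+16+1+8+5+16 = 70
DC - W4 - F4 - R7 - S6 - T3 - N3 - DC: 13+11+16+7+5+13+9 = 74
DC - W4 - F4 - R7 - S6 - N3 - T3 - DC: 13+11+16+7+8+13+16 = 84
DC - W4 - F4 - T3 - R7 - N3 - S6 - DC: 13+11+6+12+1+8+15 = 66
DC - W4 - F4 - T3 - R7 - S6 - N3 - DC: 13+11+6+12+7+8+9 = 66
… (352 more)
DC - F4 - T3 - S6 - W4 - R7 - N3 - DC: 10+6+5+2+5+1+9 = 38  ← best
The minimum is 38.
One optimal route: DC → F4 → T3 → S6 → W4 → R7 → N3 → DC (or its reverse).

Minimum total distance: 38.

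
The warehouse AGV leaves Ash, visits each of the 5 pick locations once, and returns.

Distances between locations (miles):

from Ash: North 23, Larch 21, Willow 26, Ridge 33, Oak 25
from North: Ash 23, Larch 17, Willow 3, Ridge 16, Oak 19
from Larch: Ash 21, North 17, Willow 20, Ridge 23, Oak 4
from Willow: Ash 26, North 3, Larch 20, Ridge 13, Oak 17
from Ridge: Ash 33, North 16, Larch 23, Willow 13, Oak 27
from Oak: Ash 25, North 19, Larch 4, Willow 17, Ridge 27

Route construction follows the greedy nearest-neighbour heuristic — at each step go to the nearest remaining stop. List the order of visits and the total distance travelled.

Total distance 94 miles via the nearest-neighbour route Ash → Larch → Oak → Willow → North → Ridge → Ash.

At Ash the remaining stops are Larch 21, North 23, Oak 25, Willow 26, Ridge 33; go to Larch.
At Larch the remaining stops are Oak 4, North 17, Willow 20, Ridge 23; go to Oak.
At Oak the remaining stops are Willow 17, North 19, Ridge 27; go to Willow.
At Willow the remaining stops are North 3, Ridge 13; go to North.
At North the remaining stops are Ridge 16; go to Ridge.
Return Ridge→Ash: 33.
Total = 21 + 4 + 17 + 3 + 16 + 33 = 94.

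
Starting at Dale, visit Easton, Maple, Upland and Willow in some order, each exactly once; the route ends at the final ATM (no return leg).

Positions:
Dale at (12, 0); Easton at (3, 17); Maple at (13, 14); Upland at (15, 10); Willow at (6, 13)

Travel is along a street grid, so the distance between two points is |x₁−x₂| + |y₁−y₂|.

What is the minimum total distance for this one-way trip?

There are 4! = 24 possible orderings.
Dale → Easton → Maple → Upland → Willow: 26+13+6+12 = 57
Dale → Easton → Maple → Willow → Upland: 26+13+8+12 = 59
Dale → Easton → Upland → Maple → Willow: 26+19+6+8 = 59
Dale → Easton → Upland → Willow → Maple: 26+19+12+8 = 65
Dale → Easton → Willow → Maple → Upland: 26+7+8+6 = 47
Dale → Easton → Willow → Upland → Maple: 26+7+12+6 = 51
Dale → Maple → Easton → Upland → Willow: 15+13+19+12 = 59
Dale → Maple → Easton → Willow → Upland: 15+13+7+12 = 47
Dale → Maple → Upland → Easton → Willow: 15+6+19+7 = 47
Dale → Maple → Upland → Willow → Easton: 15+6+12+7 = 40
Dale → Maple → Willow → Easton → Upland: 15+8+7+19 = 49
Dale → Maple → Willow → Upland → Easton: 15+8+12+19 = 54
Dale → Upland → Easton → Maple → Willow: 13+19+13+8 = 53
Dale → Upland → Easton → Willow → Maple: 13+19+7+8 = 47
… (10 more)
Dale → Upland → Maple → Willow → Easton: 13+6+8+7 = 34  ← best
The minimum is 34.
One shortest path: Dale → Upland → Maple → Willow → Easton.

34 — the minimum one-way total.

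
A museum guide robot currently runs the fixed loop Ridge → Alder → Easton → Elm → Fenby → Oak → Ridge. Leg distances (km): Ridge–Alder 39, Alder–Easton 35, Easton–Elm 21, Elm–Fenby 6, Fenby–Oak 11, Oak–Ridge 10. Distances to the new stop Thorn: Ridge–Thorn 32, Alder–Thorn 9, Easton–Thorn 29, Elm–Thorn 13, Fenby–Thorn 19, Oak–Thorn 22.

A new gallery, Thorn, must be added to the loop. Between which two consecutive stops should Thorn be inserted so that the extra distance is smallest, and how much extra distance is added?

Insertion cost between consecutive stops i–j is d(i,Thorn) + d(Thorn,j) − d(i,j):
  between Ridge and Alder: 32 + 9 − 39 = 2
  between Alder and Easton: 9 + 29 − 35 = 3
  between Easton and Elm: 29 + 13 − 21 = 21
  between Elm and Fenby: 13 + 19 − 6 = 26
  between Fenby and Oak: 19 + 22 − 11 = 30
  between Oak and Ridge: 22 + 32 − 10 = 44
Cheapest insertion is between Ridge and Alder, adding 2.
New total = 122 + 2 = 124.

Adding 2 km by placing Thorn on the Ridge–Alder leg.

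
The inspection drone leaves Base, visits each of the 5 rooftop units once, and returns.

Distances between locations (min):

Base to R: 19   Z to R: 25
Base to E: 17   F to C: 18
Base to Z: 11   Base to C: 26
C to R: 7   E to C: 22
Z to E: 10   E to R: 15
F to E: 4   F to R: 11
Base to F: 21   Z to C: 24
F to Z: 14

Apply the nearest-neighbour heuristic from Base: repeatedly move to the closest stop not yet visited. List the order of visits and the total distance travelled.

From Base: distances to unvisited — Z=11, E=17, R=19, F=21, C=26. Nearest is Z (11).
From Z: distances to unvisited — E=10, F=14, C=24, R=25. Nearest is E (10).
From E: distances to unvisited — F=4, R=15, C=22. Nearest is F (4).
From F: distances to unvisited — R=11, C=18. Nearest is R (11).
From R: distances to unvisited — C=7. Nearest is C (7).
Return C→Base: 26.
Total = 11 + 10 + 4 + 11 + 7 + 26 = 69.

Total distance 69 min via the nearest-neighbour route Base → Z → E → F → R → C → Base.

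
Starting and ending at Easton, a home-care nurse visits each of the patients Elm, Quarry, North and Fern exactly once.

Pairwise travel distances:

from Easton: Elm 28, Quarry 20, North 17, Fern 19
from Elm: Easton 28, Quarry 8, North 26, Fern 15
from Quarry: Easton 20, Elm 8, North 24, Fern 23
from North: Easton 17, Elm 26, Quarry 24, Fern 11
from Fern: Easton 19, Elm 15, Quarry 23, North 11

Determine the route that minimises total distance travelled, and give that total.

There are 12 distinct closed tours to check (reversals are equivalent).
Easton → Elm → Quarry → North → Fern → Easton: 28+8+24+11+19 = 90
Easton → Elm → Quarry → Fern → North → Easton: 28+8+23+11+17 = 87
Easton → Elm → North → Quarry → Fern → Easton: 28+26+24+23+19 = 120
Easton → Elm → North → Fern → Quarry → Easton: 28+26+11+23+20 = 108
Easton → Elm → Fern → Quarry → North → Easton: 28+15+23+24+17 = 107
Easton → Elm → Fern → North → Quarry → Easton: 28+15+11+24+20 = 98
Easton → Quarry → Elm → North → Fern → Easton: 20+8+26+11+19 = 84
Easton → Quarry → Elm → Fern → North → Easton: 20+8+15+11+17 = 71
Easton → Quarry → North → Elm → Fern → Easton: 20+24+26+15+19 = 104
Easton → Quarry → Fern → Elm → North → Easton: 20+23+15+26+17 = 101
Easton → North → Elm → Quarry → Fern → Easton: 17+26+8+23+19 = 93
Easton → North → Quarry → Elm → Fern → Easton: 17+24+8+15+19 = 83
The minimum is 71.
One optimal route: Easton → Quarry → Elm → Fern → North → Easton (or its reverse).

71 — the shortest possible round trip.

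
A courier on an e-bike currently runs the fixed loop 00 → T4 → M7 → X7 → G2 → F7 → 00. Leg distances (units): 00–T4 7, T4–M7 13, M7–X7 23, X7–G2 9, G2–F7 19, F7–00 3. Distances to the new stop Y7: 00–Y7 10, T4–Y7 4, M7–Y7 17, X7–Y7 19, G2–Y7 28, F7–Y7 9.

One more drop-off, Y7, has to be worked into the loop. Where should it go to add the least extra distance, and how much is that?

Insertion cost between consecutive stops i–j is d(i,Y7) + d(Y7,j) − d(i,j):
  between 00 and T4: 10 + 4 − 7 = 7
  between T4 and M7: 4 + 17 − 13 = 8
  between M7 and X7: 17 + 19 − 23 = 13
  between X7 and G2: 19 + 28 − 9 = 38
  between G2 and F7: 28 + 9 − 19 = 18
  between F7 and 00: 9 + 10 − 3 = 16
Cheapest insertion is between 00 and T4, adding 7.
New total = 74 + 7 = 81.

Adding 7 by placing Y7 on the 00–T4 leg.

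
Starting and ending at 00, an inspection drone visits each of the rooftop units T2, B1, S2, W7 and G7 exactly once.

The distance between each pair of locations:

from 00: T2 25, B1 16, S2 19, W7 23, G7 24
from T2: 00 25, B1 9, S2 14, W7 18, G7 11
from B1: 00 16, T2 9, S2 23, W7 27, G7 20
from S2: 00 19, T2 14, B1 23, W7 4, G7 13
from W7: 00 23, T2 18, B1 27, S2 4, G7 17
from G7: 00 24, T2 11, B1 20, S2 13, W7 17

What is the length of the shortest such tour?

With 5 stops there are 5!/2 = 60 distinct round trips (a route and its reverse cost the same).
00-T2-B1-S2-W7-G7-00: 25+9+23+4+17+24 = 102
00-T2-B1-S2-G7-W7-00: 25+9+23+13+17+23 = 110
00-T2-B1-W7-S2-G7-00: 25+9+27+4+13+24 = 102
00-T2-B1-W7-G7-S2-00: 25+9+27+17+13+19 = 110
00-T2-B1-G7-S2-W7-00: 25+9+20+13+4+23 = 94
00-T2-B1-G7-W7-S2-00: 25+9+20+17+4+19 = 94
00-T2-S2-B1-W7-G7-00: 25+14+23+27+17+24 = 130
00-T2-S2-B1-G7-W7-00: 25+14+23+20+17+23 = 122
00-T2-S2-W7-B1-G7-00: 25+14+4+27+20+24 = 114
00-T2-S2-W7-G7-B1-00: 25+14+4+17+20+16 = 96
00-T2-S2-G7-B1-W7-00: 25+14+13+20+27+23 = 122
00-T2-S2-G7-W7-B1-00: 25+14+13+17+27+16 = 112
00-T2-W7-B1-S2-G7-00: 25+18+27+23+13+24 = 130
00-T2-W7-B1-G7-S2-00: 25+18+27+20+13+19 = 122
… (46 more)
00-B1-T2-G7-S2-W7-00: 16+9+11+13+4+23 = 76  ← best
The minimum is 76.
One optimal route: 00 → B1 → T2 → G7 → S2 → W7 → 00 (or its reverse).

Minimum total distance: 76.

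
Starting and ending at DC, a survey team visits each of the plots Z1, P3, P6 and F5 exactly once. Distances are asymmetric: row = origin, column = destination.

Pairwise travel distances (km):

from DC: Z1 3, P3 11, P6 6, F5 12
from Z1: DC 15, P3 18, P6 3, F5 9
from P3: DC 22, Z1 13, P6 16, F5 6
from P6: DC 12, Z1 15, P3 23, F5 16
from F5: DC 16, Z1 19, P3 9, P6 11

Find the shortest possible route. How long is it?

Shortest round trip = 49 km.

DC → Z1 → P3 → P6 → F5 → DC: 3+18+16+16+16 = 69
DC → Z1 → P3 → F5 → P6 → DC: 3+18+6+11+12 = 50
DC → Z1 → P6 → P3 → F5 → DC: 3+3+23+6+16 = 51
DC → Z1 → P6 → F5 → P3 → DC: 3+3+16+9+22 = 53
DC → Z1 → F5 → P3 → P6 → DC: 3+9+9+16+12 = 49
DC → Z1 → F5 → P6 → P3 → DC: 3+9+11+23+22 = 68
DC → P3 → Z1 → P6 → F5 → DC: 11+13+3+16+16 = 59
DC → P3 → Z1 → F5 → P6 → DC: 11+13+9+11+12 = 56
DC → P3 → P6 → Z1 → F5 → DC: 11+16+15+9+16 = 67
DC → P3 → P6 → F5 → Z1 → DC: 11+16+16+19+15 = 77
DC → P3 → F5 → Z1 → P6 → DC: 11+6+19+3+12 = 51
DC → P3 → F5 → P6 → Z1 → DC: 11+6+11+15+15 = 58
DC → P6 → Z1 → P3 → F5 → DC: 6+15+18+6+16 = 61
DC → P6 → Z1 → F5 → P3 → DC: 6+15+9+9+22 = 61
… (10 more)
The minimum is 49.
One optimal route: DC → Z1 → F5 → P3 → P6 → DC.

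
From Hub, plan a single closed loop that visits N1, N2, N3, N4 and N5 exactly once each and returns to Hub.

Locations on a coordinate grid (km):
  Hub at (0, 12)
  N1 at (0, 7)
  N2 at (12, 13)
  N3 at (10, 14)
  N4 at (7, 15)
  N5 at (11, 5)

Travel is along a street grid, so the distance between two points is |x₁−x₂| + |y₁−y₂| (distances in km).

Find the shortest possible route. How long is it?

Shortest round trip = 44 km.

There are 60 distinct closed tours to check (reversals are equivalent).
Hub → N1 → N2 → N3 → N4 → N5 → Hub: 5+18+3+4+14+18 = 62
Hub → N1 → N2 → N3 → N5 → N4 → Hub: 5+18+3+10+14+10 = 60
Hub → N1 → N2 → N4 → N3 → N5 → Hub: 5+18+7+4+10+18 = 62
Hub → N1 → N2 → N4 → N5 → N3 → Hub: 5+18+7+14+10+12 = 66
Hub → N1 → N2 → N5 → N3 → N4 → Hub: 5+18+9+10+4+10 = 56
Hub → N1 → N2 → N5 → N4 → N3 → Hub: 5+18+9+14+4+12 = 62
Hub → N1 → N3 → N2 → N4 → N5 → Hub: 5+17+3+7+14+18 = 64
Hub → N1 → N3 → N2 → N5 → N4 → Hub: 5+17+3+9+14+10 = 58
Hub → N1 → N3 → N4 → N2 → N5 → Hub: 5+17+4+7+9+18 = 60
Hub → N1 → N3 → N4 → N5 → N2 → Hub: 5+17+4+14+9+13 = 62
Hub → N1 → N3 → N5 → N2 → N4 → Hub: 5+17+10+9+7+10 = 58
Hub → N1 → N3 → N5 → N4 → N2 → Hub: 5+17+10+14+7+13 = 66
Hub → N1 → N4 → N2 → N3 → N5 → Hub: 5+15+7+3+10+18 = 58
Hub → N1 → N4 → N2 → N5 → N3 → Hub: 5+15+7+9+10+12 = 58
… (46 more)
Hub → N1 → N5 → N2 → N3 → N4 → Hub: 5+13+9+3+4+10 = 44  ← best
The minimum is 44.
One optimal route: Hub → N1 → N5 → N2 → N3 → N4 → Hub (or its reverse).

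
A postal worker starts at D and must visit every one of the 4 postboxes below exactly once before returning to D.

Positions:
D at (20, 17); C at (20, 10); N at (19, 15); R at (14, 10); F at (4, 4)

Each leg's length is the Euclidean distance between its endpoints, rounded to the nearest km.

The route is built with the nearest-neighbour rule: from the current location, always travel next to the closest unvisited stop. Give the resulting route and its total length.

Nearest-neighbour total = 46 km; route D → N → C → R → F → D.

At D the remaining stops are N 2, C 7, R 9, F 21; go to N.
At N the remaining stops are C 5, R 7, F 19; go to C.
At C the remaining stops are R 6, F 17; go to R.
At R the remaining stops are F 12; go to F.
Return F→D: 21.
Total = 2 + 5 + 6 + 12 + 21 = 46.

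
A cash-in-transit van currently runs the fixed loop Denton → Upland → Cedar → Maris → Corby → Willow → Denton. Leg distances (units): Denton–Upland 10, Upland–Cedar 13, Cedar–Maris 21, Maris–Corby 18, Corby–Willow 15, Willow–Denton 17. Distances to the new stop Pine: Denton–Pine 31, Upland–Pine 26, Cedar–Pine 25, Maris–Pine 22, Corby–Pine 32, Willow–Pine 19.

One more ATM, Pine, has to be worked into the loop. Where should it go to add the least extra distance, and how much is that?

Minimum extra distance: 26, inserting Pine between Cedar and Maris.

Insertion cost between consecutive stops i–j is d(i,Pine) + d(Pine,j) − d(i,j):
  between Denton and Upland: 31 + 26 − 10 = 47
  between Upland and Cedar: 26 + 25 − 13 = 38
  between Cedar and Maris: 25 + 22 − 21 = 26
  between Maris and Corby: 22 + 32 − 18 = 36
  between Corby and Willow: 32 + 19 − 15 = 36
  between Willow and Denton: 19 + 31 − 17 = 33
Cheapest insertion is between Cedar and Maris, adding 26.
New total = 94 + 26 = 120.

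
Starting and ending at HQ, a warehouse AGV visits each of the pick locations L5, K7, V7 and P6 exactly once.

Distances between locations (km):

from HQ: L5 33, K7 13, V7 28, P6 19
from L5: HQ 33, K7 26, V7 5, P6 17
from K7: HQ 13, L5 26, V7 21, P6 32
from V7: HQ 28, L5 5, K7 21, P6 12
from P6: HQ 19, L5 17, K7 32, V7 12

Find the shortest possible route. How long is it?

With 4 stops there are 4!/2 = 12 distinct round trips (a route and its reverse cost the same).
HQ → L5 → K7 → V7 → P6 → HQ: 33+26+21+12+19 = 111
HQ → L5 → K7 → P6 → V7 → HQ: 33+26+32+12+28 = 131
HQ → L5 → V7 → K7 → P6 → HQ: 33+5+21+32+19 = 110
HQ → L5 → V7 → P6 → K7 → HQ: 33+5+12+32+13 = 95
HQ → L5 → P6 → K7 → V7 → HQ: 33+17+32+21+28 = 131
HQ → L5 → P6 → V7 → K7 → HQ: 33+17+12+21+13 = 96
HQ → K7 → L5 → V7 → P6 → HQ: 13+26+5+12+19 = 75
HQ → K7 → L5 → P6 → V7 → HQ: 13+26+17+12+28 = 96
HQ → K7 → V7 → L5 → P6 → HQ: 13+21+5+17+19 = 75
HQ → K7 → P6 → L5 → V7 → HQ: 13+32+17+5+28 = 95
HQ → V7 → L5 → K7 → P6 → HQ: 28+5+26+32+19 = 110
HQ → V7 → K7 → L5 → P6 → HQ: 28+21+26+17+19 = 111
The minimum is 75.
One optimal route: HQ → K7 → L5 → V7 → P6 → HQ (or its reverse).

75 km — the shortest possible round trip.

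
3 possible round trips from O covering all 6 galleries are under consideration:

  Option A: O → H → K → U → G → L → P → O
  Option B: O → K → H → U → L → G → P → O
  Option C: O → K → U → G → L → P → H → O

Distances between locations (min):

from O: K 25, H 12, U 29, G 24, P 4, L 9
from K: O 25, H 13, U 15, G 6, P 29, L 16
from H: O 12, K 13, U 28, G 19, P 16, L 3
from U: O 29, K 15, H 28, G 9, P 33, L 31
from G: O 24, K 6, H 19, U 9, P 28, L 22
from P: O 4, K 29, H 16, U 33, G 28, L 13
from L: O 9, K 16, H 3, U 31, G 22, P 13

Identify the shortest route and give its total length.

Option A: 12 + 13 + 15 + 9 + 22 + 13 + 4 = 88
Option B: 25 + 13 + 28 + 31 + 22 + 28 + 4 = 151
Option C: 25 + 15 + 9 + 22 + 13 + 16 + 12 = 112

Shortest is Option A, total 88 min.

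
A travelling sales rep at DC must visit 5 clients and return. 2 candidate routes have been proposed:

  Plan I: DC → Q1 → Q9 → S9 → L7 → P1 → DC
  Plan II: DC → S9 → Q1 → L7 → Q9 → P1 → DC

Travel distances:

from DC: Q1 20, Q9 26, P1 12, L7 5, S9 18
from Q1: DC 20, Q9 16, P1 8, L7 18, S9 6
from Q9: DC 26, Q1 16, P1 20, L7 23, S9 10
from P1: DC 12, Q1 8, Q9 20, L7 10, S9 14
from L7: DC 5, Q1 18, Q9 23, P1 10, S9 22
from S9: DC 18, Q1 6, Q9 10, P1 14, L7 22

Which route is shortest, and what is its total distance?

Shortest is Plan I, total 90.

Plan I: 20 + 16 + 10 + 22 + 10 + 12 = 90
Plan II: 18 + 6 + 18 + 23 + 20 + 12 = 97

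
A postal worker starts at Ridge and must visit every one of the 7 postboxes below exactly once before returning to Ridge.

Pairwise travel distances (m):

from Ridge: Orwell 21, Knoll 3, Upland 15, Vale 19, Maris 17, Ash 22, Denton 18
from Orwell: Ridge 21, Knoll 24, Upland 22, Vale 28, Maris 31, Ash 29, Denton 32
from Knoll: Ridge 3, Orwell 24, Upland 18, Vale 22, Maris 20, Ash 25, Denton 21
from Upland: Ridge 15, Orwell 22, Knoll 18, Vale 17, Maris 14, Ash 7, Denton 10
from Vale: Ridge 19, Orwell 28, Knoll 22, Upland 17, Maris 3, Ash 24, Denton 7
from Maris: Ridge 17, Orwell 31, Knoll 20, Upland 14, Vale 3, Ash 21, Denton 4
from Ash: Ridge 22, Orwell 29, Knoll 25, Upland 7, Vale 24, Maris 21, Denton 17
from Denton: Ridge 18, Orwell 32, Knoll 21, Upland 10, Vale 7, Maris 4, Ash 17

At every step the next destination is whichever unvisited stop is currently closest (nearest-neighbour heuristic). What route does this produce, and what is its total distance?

At Ridge the remaining stops are Knoll 3, Upland 15, Maris 17, Denton 18, Vale 19, Orwell 21, Ash 22; go to Knoll.
At Knoll the remaining stops are Upland 18, Maris 20, Denton 21, Vale 22, Orwell 24, Ash 25; go to Upland.
At Upland the remaining stops are Ash 7, Denton 10, Maris 14, Vale 17, Orwell 22; go to Ash.
At Ash the remaining stops are Denton 17, Maris 21, Vale 24, Orwell 29; go to Denton.
At Denton the remaining stops are Maris 4, Vale 7, Orwell 32; go to Maris.
At Maris the remaining stops are Vale 3, Orwell 31; go to Vale.
At Vale the remaining stops are Orwell 28; go to Orwell.
Return Orwell→Ridge: 21.
Total = 3 + 18 + 7 + 17 + 4 + 3 + 28 + 21 = 101.

Total distance 101 m via the nearest-neighbour route Ridge → Knoll → Upland → Ash → Denton → Maris → Vale → Orwell → Ridge.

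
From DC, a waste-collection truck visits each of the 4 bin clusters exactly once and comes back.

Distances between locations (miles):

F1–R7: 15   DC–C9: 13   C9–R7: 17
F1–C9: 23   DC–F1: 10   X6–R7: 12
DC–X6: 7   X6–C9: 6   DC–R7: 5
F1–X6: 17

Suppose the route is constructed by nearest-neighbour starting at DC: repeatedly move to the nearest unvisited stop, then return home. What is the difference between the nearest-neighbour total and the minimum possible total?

DC: R7=5, X6=7, F1=10, C9=13 ⇒ R7
R7: X6=12, F1=15, C9=17 ⇒ X6
X6: C9=6, F1=17 ⇒ C9
C9: F1=23 ⇒ F1
NN route DC → R7 → X6 → C9 → F1 → DC costs 56.
Optimal: DC → F1 → X6 → C9 → R7 → DC costs 55 (by enumerating all 12 distinct tours).
Excess = 56 − 55 = 1.

1 miles longer than the optimal tour.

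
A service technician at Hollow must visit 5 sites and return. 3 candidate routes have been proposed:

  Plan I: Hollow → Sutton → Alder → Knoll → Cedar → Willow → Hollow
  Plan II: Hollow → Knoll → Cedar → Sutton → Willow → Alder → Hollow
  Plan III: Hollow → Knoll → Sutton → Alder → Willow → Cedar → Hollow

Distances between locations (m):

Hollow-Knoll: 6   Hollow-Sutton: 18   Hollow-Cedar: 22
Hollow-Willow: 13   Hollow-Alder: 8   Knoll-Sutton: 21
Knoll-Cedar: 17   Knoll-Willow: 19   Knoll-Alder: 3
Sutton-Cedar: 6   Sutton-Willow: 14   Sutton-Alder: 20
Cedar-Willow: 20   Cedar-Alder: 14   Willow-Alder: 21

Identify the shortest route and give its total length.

72 m — Plan II is the shortest.

Plan I: 18 + 20 + 3 + 17 + 20 + 13 = 91
Plan II: 6 + 17 + 6 + 14 + 21 + 8 = 72
Plan III: 6 + 21 + 20 + 21 + 20 + 22 = 110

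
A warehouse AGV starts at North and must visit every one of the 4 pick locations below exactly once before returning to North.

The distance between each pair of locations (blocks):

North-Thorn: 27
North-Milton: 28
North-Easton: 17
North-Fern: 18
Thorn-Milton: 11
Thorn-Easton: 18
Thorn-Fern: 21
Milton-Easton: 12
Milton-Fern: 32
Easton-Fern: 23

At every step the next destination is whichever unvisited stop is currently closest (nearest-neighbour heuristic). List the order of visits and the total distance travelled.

At North the remaining stops are Easton 17, Fern 18, Thorn 27, Milton 28; go to Easton.
At Easton the remaining stops are Milton 12, Thorn 18, Fern 23; go to Milton.
At Milton the remaining stops are Thorn 11, Fern 32; go to Thorn.
At Thorn the remaining stops are Fern 21; go to Fern.
Return Fern→North: 18.
Total = 17 + 12 + 11 + 21 + 18 = 79.

Nearest-neighbour total = 79 blocks; route North → Easton → Milton → Thorn → Fern → North.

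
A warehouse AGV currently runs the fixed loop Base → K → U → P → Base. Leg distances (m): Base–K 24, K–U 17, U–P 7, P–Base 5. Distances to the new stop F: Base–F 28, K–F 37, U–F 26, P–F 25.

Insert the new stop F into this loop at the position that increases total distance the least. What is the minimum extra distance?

Insertion cost between consecutive stops i–j is d(i,F) + d(F,j) − d(i,j):
  between Base and K: 28 + 37 − 24 = 41
  between K and U: 37 + 26 − 17 = 46
  between U and P: 26 + 25 − 7 = 44
  between P and Base: 25 + 28 − 5 = 48
Cheapest insertion is between Base and K, adding 41.
New total = 53 + 41 = 94.

Minimum extra distance: 41 m, inserting F between Base and K.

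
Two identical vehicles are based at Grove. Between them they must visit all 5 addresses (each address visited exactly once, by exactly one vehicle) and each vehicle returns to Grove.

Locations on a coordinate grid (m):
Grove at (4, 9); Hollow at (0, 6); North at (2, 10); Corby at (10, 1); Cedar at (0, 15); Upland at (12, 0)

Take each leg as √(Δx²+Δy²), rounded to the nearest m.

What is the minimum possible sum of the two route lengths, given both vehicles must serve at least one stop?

There are 2^4 − 1 = 15 ways to divide the 5 stops into two non-empty groups. For each, the best each vehicle can do is its own shortest tour through its group:
  {Hollow} + {North, Corby, Cedar, Upland}: 10 + 38 = 48
  {North} + {Hollow, Corby, Cedar, Upland}: 4 + 41 = 45
  {Hollow, North} + {Corby, Cedar, Upland}: 11 + 38 = 49
  {Corby} + {Hollow, North, Cedar, Upland}: 20 + 41 = 61
  {Hollow, Corby} + {North, Cedar, Upland}: 26 + 38 = 64
  {North, Corby} + {Hollow, Cedar, Upland}: 24 + 41 = 65
  … (15 splits in total)
  {North, Cedar} + {Hollow, Corby, Upland}: 14 + 30 = 44  ← best
Best: vehicle 1 Grove → North → Cedar → Grove = 14; vehicle 2 Grove → Hollow → Corby → Upland → Grove = 30; combined 44.

44 m — the smallest possible combined total.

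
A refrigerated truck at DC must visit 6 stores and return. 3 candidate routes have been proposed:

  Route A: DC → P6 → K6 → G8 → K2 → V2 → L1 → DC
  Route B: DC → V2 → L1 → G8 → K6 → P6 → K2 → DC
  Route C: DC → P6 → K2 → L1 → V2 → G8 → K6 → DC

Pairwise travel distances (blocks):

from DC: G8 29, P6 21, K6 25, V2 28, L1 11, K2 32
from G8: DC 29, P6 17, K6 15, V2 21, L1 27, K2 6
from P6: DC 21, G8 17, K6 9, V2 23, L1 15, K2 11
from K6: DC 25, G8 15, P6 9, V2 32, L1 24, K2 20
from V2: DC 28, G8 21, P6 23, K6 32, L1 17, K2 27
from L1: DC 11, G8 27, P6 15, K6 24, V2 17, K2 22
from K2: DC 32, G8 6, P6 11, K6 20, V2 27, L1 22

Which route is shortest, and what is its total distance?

Route A: 21 + 9 + 15 + 6 + 27 + 17 + 11 = 106
Route B: 28 + 17 + 27 + 15 + 9 + 11 + 32 = 139
Route C: 21 + 11 + 22 + 17 + 21 + 15 + 25 = 132

106 blocks — Route A is the shortest.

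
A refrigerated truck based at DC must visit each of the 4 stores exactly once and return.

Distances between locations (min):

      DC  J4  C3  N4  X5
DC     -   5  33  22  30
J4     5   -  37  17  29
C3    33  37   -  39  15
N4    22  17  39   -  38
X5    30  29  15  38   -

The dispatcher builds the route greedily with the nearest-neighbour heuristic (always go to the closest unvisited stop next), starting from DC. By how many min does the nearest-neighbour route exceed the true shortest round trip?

2 min longer than the optimal tour.

DC: J4=5, N4=22, X5=30, C3=33 ⇒ J4
J4: N4=17, X5=29, C3=37 ⇒ N4
N4: X5=38, C3=39 ⇒ X5
X5: C3=15 ⇒ C3
NN route DC → J4 → N4 → X5 → C3 → DC costs 108.
Optimal: DC → J4 → N4 → C3 → X5 → DC costs 106 (by enumerating all 12 distinct tours).
Excess = 108 − 106 = 2.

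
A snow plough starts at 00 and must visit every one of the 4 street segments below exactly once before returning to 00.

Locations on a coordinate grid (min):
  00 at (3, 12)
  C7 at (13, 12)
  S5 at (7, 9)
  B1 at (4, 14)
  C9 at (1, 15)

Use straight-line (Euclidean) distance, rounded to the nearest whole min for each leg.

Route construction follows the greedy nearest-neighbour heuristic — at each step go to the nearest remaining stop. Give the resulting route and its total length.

Nearest-neighbour total = 30 min; route 00 → B1 → C9 → S5 → C7 → 00.

At 00 the remaining stops are B1 2, C9 4, S5 5, C7 10; go to B1.
At B1 the remaining stops are C9 3, S5 6, C7 9; go to C9.
At C9 the remaining stops are S5 8, C7 12; go to S5.
At S5 the remaining stops are C7 7; go to C7.
Return C7→00: 10.
Total = 2 + 3 + 8 + 7 + 10 = 30.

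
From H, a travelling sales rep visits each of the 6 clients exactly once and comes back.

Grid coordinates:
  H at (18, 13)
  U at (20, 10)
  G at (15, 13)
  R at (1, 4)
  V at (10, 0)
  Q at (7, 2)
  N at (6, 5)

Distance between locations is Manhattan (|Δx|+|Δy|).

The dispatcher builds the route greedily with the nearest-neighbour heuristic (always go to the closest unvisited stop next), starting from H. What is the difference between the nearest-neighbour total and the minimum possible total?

The nearest-neighbour route is 14 longer than optimal.

From H: G=3, U=5, N=20, V=21, Q=22, R=26 → choose G (3).
From G: U=8, N=17, V=18, Q=19, R=23 → choose U (8).
From U: N=19, V=20, Q=21, R=25 → choose N (19).
From N: Q=4, R=6, V=9 → choose Q (4).
From Q: V=5, R=8 → choose V (5).
From V: R=13 → choose R (13).
NN route H → G → U → N → Q → V → R → H costs 78.
Optimal: H → U → V → Q → R → N → G → H costs 64 (by enumerating all 360 distinct tours).
Excess = 78 − 64 = 14.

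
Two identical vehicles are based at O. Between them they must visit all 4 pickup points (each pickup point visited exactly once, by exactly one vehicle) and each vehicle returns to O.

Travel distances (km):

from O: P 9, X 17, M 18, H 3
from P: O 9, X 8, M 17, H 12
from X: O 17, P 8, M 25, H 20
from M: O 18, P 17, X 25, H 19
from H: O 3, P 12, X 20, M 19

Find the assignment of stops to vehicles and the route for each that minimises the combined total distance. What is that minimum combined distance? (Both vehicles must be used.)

66 km — the smallest possible combined total.

Check every non-empty split of the stops between the two vehicles; for each half take its own optimal tour:
  {P} + {X, M, H}: 18 + 64 = 82
  {X} + {P, M, H}: 34 + 48 = 82
  {P, X} + {M, H}: 34 + 40 = 74
  {M} + {P, X, H}: 36 + 40 = 76
  {P, M} + {X, H}: 44 + 40 = 84
  {X, M} + {P, H}: 60 + 24 = 84
  … (7 splits in total)
  {P, X, M} + {H}: 60 + 6 = 66  ← best
Best: vehicle 1 O → P → X → M → O = 60; vehicle 2 O → H → O = 6; combined 66.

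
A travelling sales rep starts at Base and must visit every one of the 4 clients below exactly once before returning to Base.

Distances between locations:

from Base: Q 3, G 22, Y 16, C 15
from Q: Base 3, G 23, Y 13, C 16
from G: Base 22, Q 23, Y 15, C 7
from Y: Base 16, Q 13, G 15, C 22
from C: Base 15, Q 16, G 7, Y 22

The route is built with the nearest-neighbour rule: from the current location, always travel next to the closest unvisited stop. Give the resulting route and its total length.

From Base: distances to unvisited — Q=3, C=15, Y=16, G=22. Nearest is Q (3).
From Q: distances to unvisited — Y=13, C=16, G=23. Nearest is Y (13).
From Y: distances to unvisited — G=15, C=22. Nearest is G (15).
From G: distances to unvisited — C=7. Nearest is C (7).
Return C→Base: 15.
Total = 3 + 13 + 15 + 7 + 15 = 53.

Total distance 53 via the nearest-neighbour route Base → Q → Y → G → C → Base.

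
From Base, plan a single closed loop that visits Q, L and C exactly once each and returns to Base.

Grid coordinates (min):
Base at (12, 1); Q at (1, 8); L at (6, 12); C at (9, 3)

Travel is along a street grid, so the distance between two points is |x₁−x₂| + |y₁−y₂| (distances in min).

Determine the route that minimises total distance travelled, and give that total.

There are 3 distinct closed tours to check (reversals are equivalent).
Base→Q→L→C→Base: 18+9+12+5 = 44
Base→Q→C→L→Base: 18+13+12+17 = 60
Base→L→Q→C→Base: 17+9+13+5 = 44
The minimum is 44.
One optimal route: Base → Q → L → C → Base (or its reverse).

44 min — the shortest possible round trip.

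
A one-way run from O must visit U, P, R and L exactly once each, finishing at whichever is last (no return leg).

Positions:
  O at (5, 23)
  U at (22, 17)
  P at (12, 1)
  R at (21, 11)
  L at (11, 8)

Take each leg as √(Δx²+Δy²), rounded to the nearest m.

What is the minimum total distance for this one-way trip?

41 m — the minimum one-way total.

There are 4! = 24 possible orderings.
O → U → P → R → L: 18+19+13+10 = 60
O → U → P → L → R: 18+19+7+10 = 54
O → U → R → P → L: 18+6+13+7 = 44
O → U → R → L → P: 18+6+10+7 = 41
O → U → L → P → R: 18+14+7+13 = 52
O → U → L → R → P: 18+14+10+13 = 55
O → P → U → R → L: 23+19+6+10 = 58
O → P → U → L → R: 23+19+14+10 = 66
O → P → R → U → L: 23+13+6+14 = 56
O → P → R → L → U: 23+13+10+14 = 60
O → P → L → U → R: 23+7+14+6 = 50
O → P → L → R → U: 23+7+10+6 = 46
O → R → U → P → L: 20+6+19+7 = 52
O → R → U → L → P: 20+6+14+7 = 47
… (10 more)
The minimum is 41.
One shortest path: O → U → R → L → P.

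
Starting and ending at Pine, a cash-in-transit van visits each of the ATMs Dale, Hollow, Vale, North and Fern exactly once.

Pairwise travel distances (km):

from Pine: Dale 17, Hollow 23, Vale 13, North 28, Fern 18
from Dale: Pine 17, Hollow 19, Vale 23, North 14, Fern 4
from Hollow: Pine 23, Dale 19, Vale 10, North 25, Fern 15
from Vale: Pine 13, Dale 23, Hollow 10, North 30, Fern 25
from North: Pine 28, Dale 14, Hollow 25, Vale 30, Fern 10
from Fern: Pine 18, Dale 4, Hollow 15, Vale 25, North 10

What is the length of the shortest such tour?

79 km — the shortest possible round trip.

With 5 stops there are 5!/2 = 60 distinct round trips (a route and its reverse cost the same).
Pine → Dale → Hollow → Vale → North → Fern → Pine: 17+19+10+30+10+18 = 104
Pine → Dale → Hollow → Vale → Fern → North → Pine: 17+19+10+25+10+28 = 109
Pine → Dale → Hollow → North → Vale → Fern → Pine: 17+19+25+30+25+18 = 134
Pine → Dale → Hollow → North → Fern → Vale → Pine: 17+19+25+10+25+13 = 109
Pine → Dale → Hollow → Fern → Vale → North → Pine: 17+19+15+25+30+28 = 134
Pine → Dale → Hollow → Fern → North → Vale → Pine: 17+19+15+10+30+13 = 104
Pine → Dale → Vale → Hollow → North → Fern → Pine: 17+23+10+25+10+18 = 103
Pine → Dale → Vale → Hollow → Fern → North → Pine: 17+23+10+15+10+28 = 103
Pine → Dale → Vale → North → Hollow → Fern → Pine: 17+23+30+25+15+18 = 128
Pine → Dale → Vale → North → Fern → Hollow → Pine: 17+23+30+10+15+23 = 118
Pine → Dale → Vale → Fern → Hollow → North → Pine: 17+23+25+15+25+28 = 133
Pine → Dale → Vale → Fern → North → Hollow → Pine: 17+23+25+10+25+23 = 123
Pine → Dale → North → Hollow → Vale → Fern → Pine: 17+14+25+10+25+18 = 109
Pine → Dale → North → Hollow → Fern → Vale → Pine: 17+14+25+15+25+13 = 109
… (46 more)
Pine → Dale → North → Fern → Hollow → Vale → Pine: 17+14+10+15+10+13 = 79  ← best
The minimum is 79.
One optimal route: Pine → Dale → North → Fern → Hollow → Vale → Pine (or its reverse).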